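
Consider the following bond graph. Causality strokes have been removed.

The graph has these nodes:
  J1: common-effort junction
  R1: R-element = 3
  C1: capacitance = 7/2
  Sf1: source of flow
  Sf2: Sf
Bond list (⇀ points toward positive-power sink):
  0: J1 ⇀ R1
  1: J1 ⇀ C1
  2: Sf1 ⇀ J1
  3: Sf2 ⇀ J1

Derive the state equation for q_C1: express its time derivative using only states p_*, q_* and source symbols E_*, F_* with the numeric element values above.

β2 stroke→Sf1  (Sf1: flow source, stroke at near end)
β3 stroke→Sf2  (Sf2: flow source, stroke at near end)
β1 stroke→J1  (C1 outputs effort q/C1)
β0 stroke→R1  (J1 effort already set via bond 1)

dq_C1/dt = F_Sf1 + F_Sf2 - 2*q_C1/21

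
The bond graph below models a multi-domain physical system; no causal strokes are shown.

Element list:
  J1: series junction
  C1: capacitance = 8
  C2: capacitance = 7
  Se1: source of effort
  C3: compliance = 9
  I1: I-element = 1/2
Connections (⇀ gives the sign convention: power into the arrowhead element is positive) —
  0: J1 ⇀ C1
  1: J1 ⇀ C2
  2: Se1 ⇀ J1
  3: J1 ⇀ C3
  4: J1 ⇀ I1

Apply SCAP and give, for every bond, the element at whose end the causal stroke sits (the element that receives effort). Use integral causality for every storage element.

#0 stroke at J1
#1 stroke at J1
#2 stroke at J1
#3 stroke at J1
#4 stroke at I1

bond 2 stroke at J1  (source Se1 imposes e)
bond 0 stroke at J1  (C1: C, integral causality)
bond 1 stroke at J1  (C2 outputs effort q/C2)
bond 3 stroke at J1  (C3: C, integral causality)
bond 4 stroke at I1  (J1 needs exactly one f-in)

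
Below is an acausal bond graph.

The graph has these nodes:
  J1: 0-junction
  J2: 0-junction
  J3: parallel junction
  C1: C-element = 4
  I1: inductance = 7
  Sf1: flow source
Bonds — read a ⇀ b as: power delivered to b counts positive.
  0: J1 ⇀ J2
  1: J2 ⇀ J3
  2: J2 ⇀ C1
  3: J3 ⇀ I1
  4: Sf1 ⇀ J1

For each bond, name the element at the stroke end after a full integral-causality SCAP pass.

b0 →J1
b1 →J3
b2 →J2
b3 →I1
b4 →Sf1

b4 stroke→Sf1  (source Sf1 imposes f)
b0 stroke→J1  (closing 0-jn rule on J1)
b2 stroke→J2  (C1 outputs effort q/C1)
b1 stroke→J3  (0-jn J2 has e-setter on 2)
b3 stroke→I1  (J3 effort already set via bond 1)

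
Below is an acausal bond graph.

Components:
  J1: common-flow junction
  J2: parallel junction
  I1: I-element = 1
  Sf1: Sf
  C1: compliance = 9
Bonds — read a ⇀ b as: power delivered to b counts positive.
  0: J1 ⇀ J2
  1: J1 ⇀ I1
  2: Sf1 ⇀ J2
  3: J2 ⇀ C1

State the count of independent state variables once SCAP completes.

b2 →Sf1  (source Sf1 imposes f)
b1 →I1  (I1: I, integral causality)
b0 →J1  (J1 flow already set via bond 1)
b3 →J2  (closing 0-jn rule on J2)

2  (C1, I1 all integral)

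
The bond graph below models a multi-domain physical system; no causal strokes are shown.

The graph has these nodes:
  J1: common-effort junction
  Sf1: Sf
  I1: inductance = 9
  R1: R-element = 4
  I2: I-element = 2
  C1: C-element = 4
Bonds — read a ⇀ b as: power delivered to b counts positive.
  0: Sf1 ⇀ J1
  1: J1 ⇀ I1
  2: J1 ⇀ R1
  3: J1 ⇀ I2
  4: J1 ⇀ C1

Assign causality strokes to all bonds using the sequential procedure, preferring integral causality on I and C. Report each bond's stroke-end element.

bond 0 stroke at Sf1
bond 1 stroke at I1
bond 2 stroke at R1
bond 3 stroke at I2
bond 4 stroke at J1

β0 →Sf1  (Sf1 (Sf) sets flow on bond)
β1 →I1  (I1 integral (f out))
β3 →I2  (I2 outputs flow p/I2)
β4 →J1  (C1: C, integral causality)
β2 →R1  (common-e at J1 fixed by 4)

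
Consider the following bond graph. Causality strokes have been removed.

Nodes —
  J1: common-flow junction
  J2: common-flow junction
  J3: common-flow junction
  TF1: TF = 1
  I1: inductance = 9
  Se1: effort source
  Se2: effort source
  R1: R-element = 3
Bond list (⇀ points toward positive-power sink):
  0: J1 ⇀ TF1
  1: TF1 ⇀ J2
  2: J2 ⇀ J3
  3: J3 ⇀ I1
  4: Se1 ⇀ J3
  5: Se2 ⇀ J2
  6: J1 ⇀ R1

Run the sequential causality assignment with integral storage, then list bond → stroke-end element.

#4 →J3  (source Se1 imposes e)
#5 →J2  (Se2: effort source, stroke at far end)
#3 →I1  (I1: I, integral causality)
#2 →J3  (1-jn J3 has f-setter on 3)
#1 →J2  (1-jn J2 has f-setter on 2)
#0 →TF1  (TF TF1: opposite of bond 1)
#6 →J1  (J1: bond 0 brought flow, rest push out)

#0 →TF1
#1 →J2
#2 →J3
#3 →I1
#4 →J3
#5 →J2
#6 →J1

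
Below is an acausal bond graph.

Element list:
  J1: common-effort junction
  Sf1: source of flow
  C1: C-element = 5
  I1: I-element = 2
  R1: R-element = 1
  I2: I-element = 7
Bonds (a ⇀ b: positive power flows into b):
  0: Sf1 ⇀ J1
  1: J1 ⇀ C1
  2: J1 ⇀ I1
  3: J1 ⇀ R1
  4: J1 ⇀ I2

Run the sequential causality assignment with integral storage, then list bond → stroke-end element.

bond 0 stroke→Sf1
bond 1 stroke→J1
bond 2 stroke→I1
bond 3 stroke→R1
bond 4 stroke→I2

b0 |Sf1  (source Sf1 imposes f)
b1 |J1  (C1: C, integral causality)
b2 |I1  (common-e at J1 fixed by 1)
b3 |R1  (J1: bond 1 brought effort, rest push out)
b4 |I2  (common-e at J1 fixed by 1)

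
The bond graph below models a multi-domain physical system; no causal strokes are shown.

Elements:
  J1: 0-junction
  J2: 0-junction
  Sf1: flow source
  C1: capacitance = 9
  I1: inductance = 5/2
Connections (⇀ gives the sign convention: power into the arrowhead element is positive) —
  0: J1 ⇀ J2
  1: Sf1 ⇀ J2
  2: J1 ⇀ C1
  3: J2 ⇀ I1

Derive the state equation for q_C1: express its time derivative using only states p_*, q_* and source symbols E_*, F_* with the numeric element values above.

dq_C1/dt = F_Sf1 - 2*p_I1/5

#1 |Sf1  (Sf1 fixes flow; stroke at Sf1)
#2 |J1  (C1 outputs effort q/C1)
#0 |J2  (0-jn J1 has e-setter on 2)
#3 |I1  (J2 effort already set via bond 0)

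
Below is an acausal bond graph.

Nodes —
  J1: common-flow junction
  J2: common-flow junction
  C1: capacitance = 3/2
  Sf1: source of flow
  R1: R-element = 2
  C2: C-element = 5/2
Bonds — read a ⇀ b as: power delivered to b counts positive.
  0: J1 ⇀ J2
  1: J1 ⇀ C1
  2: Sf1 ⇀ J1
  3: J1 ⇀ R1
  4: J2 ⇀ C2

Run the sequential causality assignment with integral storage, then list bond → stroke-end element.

b0 →J1
b1 →J1
b2 →Sf1
b3 →J1
b4 →J2

β2 →Sf1  (Sf1 fixes flow; stroke at Sf1)
β0 →J1  (1-jn J1 has f-setter on 2)
β1 →J1  (J1: bond 2 brought flow, rest push out)
β3 →J1  (1-jn J1 has f-setter on 2)
β4 →J2  (1-jn J2 has f-setter on 0)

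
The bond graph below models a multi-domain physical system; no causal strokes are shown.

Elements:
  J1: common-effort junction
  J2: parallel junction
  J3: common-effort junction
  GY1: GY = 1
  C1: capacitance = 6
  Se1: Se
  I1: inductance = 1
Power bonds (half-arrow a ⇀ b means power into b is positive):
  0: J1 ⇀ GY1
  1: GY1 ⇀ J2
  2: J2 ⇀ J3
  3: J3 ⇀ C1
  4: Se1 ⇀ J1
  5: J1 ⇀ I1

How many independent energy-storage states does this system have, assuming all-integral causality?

2  (C1, I1 all integral)

#4 stroke→J1  (Se1: effort source, stroke at far end)
#0 stroke→GY1  (common-e at J1 fixed by 4)
#5 stroke→I1  (J1 effort already set via bond 4)
#1 stroke→GY1  (GY GY1: same side as bond 0)
#2 stroke→J2  (J2: last free bond brings effort in)
#3 stroke→J3  (J3 needs exactly one e-in)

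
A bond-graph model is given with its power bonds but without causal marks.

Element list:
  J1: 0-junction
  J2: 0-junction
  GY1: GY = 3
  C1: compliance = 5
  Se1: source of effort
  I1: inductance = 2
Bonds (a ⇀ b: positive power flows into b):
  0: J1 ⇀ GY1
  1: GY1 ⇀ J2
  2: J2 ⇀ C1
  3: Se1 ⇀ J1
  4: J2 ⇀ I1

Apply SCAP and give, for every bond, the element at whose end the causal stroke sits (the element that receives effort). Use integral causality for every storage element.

β0 stroke→GY1
β1 stroke→GY1
β2 stroke→J2
β3 stroke→J1
β4 stroke→I1

β3 |J1  (Se1 (Se) sets effort on bond)
β0 |GY1  (common-e at J1 fixed by 3)
β1 |GY1  (GY GY1: same side as bond 0)
β2 |J2  (prefer integral on C1)
β4 |I1  (common-e at J2 fixed by 2)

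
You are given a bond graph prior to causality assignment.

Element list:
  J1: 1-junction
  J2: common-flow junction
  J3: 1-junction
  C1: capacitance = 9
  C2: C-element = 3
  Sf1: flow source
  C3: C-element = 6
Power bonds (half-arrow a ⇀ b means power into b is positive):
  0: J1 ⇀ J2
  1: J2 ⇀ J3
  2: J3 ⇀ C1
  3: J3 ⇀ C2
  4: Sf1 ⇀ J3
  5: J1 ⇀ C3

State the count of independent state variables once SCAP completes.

bond 4 stroke→Sf1  (Sf1: flow source, stroke at near end)
bond 1 stroke→J3  (J3 flow already set via bond 4)
bond 2 stroke→J3  (J3 flow already set via bond 4)
bond 3 stroke→J3  (J3 flow already set via bond 4)
bond 0 stroke→J2  (J2: bond 1 brought flow, rest push out)
bond 5 stroke→J1  (J1 flow already set via bond 0)

3  (C1, C2, C3 all integral)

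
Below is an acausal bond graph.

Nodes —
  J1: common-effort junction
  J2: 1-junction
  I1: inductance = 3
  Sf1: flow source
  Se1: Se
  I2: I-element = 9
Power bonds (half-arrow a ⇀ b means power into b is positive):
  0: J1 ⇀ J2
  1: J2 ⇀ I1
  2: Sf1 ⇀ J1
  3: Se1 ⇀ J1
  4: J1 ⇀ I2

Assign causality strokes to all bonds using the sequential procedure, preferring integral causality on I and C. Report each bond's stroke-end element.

bond 0 →J2
bond 1 →I1
bond 2 →Sf1
bond 3 →J1
bond 4 →I2

bond 2 →Sf1  (Sf1 (Sf) sets flow on bond)
bond 3 →J1  (Se1: effort source, stroke at far end)
bond 0 →J2  (J1 effort already set via bond 3)
bond 4 →I2  (J1: bond 3 brought effort, rest push out)
bond 1 →I1  (closing 1-jn rule on J2)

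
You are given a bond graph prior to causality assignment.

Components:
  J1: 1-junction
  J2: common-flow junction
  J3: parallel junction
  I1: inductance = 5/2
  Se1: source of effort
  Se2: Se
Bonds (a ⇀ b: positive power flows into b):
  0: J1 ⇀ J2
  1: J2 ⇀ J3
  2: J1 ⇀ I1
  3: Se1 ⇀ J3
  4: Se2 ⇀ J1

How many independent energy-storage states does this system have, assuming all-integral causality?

1  (I1 all integral)

#3 stroke→J3  (Se1 fixes effort; stroke away)
#4 stroke→J1  (source Se2 imposes e)
#1 stroke→J2  (0-jn J3 has e-setter on 3)
#0 stroke→J1  (closing 1-jn rule on J2)
#2 stroke→I1  (J1 needs exactly one f-in)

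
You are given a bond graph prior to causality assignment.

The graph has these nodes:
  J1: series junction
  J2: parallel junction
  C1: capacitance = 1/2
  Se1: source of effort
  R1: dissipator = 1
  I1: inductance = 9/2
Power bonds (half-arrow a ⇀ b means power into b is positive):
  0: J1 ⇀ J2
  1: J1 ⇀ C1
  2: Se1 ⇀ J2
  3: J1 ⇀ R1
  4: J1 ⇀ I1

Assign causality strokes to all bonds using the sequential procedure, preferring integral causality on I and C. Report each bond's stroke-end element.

b2 |J2  (Se1 fixes effort; stroke away)
b0 |J1  (0-jn J2 has e-setter on 2)
b1 |J1  (C1: C, integral causality)
b4 |I1  (I1 outputs flow p/I1)
b3 |J1  (J1: bond 4 brought flow, rest push out)

β0 stroke at J1
β1 stroke at J1
β2 stroke at J2
β3 stroke at J1
β4 stroke at I1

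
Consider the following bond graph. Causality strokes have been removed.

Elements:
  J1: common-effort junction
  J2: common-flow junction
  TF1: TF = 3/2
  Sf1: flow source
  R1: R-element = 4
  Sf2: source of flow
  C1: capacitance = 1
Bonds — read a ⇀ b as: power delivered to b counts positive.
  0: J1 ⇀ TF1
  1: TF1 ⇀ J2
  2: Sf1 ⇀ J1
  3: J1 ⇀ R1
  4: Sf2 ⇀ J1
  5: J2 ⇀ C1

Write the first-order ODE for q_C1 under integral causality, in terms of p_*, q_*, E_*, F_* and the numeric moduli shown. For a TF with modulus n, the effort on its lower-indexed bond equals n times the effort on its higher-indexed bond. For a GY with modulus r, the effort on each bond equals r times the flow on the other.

dq_C1/dt = 3*F_Sf1/2 + 3*F_Sf2/2 - 9*q_C1/16

bond 2 |Sf1  (source Sf1 imposes f)
bond 4 |Sf2  (Sf2: flow source, stroke at near end)
bond 5 |J2  (C1 outputs effort q/C1)
bond 1 |TF1  (J2 needs exactly one f-in)
bond 0 |J1  (through TF1, causality passes straight; one stroke at TF1)
bond 3 |R1  (0-jn J1 has e-setter on 0)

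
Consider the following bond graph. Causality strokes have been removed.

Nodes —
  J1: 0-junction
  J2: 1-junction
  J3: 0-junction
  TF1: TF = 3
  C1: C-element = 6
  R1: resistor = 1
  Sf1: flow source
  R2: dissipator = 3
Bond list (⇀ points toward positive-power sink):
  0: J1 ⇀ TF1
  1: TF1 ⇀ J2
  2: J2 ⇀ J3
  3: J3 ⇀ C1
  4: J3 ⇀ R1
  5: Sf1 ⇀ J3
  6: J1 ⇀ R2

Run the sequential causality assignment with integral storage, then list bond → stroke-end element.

#0 →J1
#1 →TF1
#2 →J2
#3 →J3
#4 →R1
#5 →Sf1
#6 →R2

#5 →Sf1  (Sf1: flow source, stroke at near end)
#3 →J3  (C1: C, integral causality)
#2 →J2  (J3: bond 3 brought effort, rest push out)
#4 →R1  (J3 effort already set via bond 3)
#1 →TF1  (only one flow-in slot at J2)
#0 →J1  (through TF1, causality passes straight; one stroke at TF1)
#6 →R2  (J1 effort already set via bond 0)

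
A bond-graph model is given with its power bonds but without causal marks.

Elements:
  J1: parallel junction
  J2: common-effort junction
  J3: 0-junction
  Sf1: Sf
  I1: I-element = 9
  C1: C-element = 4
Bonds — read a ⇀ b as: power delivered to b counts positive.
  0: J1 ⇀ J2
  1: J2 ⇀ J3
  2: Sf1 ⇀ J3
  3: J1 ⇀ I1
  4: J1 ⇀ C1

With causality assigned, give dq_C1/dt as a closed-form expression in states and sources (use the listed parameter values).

dq_C1/dt = F_Sf1 - p_I1/9

bond 2 stroke at Sf1  (Sf1: flow source, stroke at near end)
bond 1 stroke at J3  (J3: last free bond brings effort in)
bond 0 stroke at J2  (J2: last free bond brings effort in)
bond 3 stroke at I1  (I1: I, integral causality)
bond 4 stroke at J1  (J1 needs exactly one e-in)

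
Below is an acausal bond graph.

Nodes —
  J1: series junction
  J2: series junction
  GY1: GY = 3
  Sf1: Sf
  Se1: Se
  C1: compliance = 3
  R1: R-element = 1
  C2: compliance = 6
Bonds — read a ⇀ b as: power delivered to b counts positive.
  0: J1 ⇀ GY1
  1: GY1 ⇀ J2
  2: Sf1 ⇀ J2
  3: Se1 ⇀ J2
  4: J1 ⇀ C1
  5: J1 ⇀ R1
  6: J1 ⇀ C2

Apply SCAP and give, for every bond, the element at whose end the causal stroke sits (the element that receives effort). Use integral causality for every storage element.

β0 →J1
β1 →J2
β2 →Sf1
β3 →J2
β4 →J1
β5 →R1
β6 →J1

b2 stroke at Sf1  (Sf1 fixes flow; stroke at Sf1)
b3 stroke at J2  (Se1 (Se) sets effort on bond)
b1 stroke at J2  (common-f at J2 fixed by 2)
b0 stroke at J1  (GY1 both-in/both-out from 1)
b4 stroke at J1  (C1 outputs effort q/C1)
b6 stroke at J1  (C2 integral (e out))
b5 stroke at R1  (J1 needs exactly one f-in)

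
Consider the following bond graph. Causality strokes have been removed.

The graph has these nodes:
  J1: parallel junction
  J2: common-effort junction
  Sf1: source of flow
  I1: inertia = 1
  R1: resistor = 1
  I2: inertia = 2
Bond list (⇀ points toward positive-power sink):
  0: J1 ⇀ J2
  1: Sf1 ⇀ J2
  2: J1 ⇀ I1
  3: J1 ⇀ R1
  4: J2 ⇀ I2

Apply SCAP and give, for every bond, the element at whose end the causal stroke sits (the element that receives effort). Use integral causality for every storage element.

#0 →J2
#1 →Sf1
#2 →I1
#3 →J1
#4 →I2

β1 →Sf1  (Sf1 fixes flow; stroke at Sf1)
β2 →I1  (I1 outputs flow p/I1)
β4 →I2  (I2 outputs flow p/I2)
β0 →J2  (closing 0-jn rule on J2)
β3 →J1  (only one effort-in slot at J1)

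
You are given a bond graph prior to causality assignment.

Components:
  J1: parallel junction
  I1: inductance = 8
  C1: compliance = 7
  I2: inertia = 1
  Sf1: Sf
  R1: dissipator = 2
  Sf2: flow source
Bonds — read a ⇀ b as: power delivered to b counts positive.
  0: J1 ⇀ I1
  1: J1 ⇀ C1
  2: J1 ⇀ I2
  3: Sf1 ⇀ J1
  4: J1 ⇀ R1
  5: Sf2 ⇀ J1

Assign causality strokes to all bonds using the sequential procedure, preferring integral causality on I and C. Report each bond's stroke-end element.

β3 stroke at Sf1  (Sf1 fixes flow; stroke at Sf1)
β5 stroke at Sf2  (Sf2: flow source, stroke at near end)
β0 stroke at I1  (I1 outputs flow p/I1)
β1 stroke at J1  (C1 outputs effort q/C1)
β2 stroke at I2  (J1 effort already set via bond 1)
β4 stroke at R1  (J1 effort already set via bond 1)

β0 →I1
β1 →J1
β2 →I2
β3 →Sf1
β4 →R1
β5 →Sf2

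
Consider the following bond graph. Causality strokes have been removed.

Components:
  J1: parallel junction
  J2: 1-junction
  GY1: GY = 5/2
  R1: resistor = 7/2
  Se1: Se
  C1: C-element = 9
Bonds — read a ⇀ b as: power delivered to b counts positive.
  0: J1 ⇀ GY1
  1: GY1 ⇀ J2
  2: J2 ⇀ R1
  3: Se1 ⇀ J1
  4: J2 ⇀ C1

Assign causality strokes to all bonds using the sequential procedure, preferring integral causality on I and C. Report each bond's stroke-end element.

bond 0 stroke→GY1
bond 1 stroke→GY1
bond 2 stroke→J2
bond 3 stroke→J1
bond 4 stroke→J2

b3 |J1  (Se1 (Se) sets effort on bond)
b0 |GY1  (0-jn J1 has e-setter on 3)
b1 |GY1  (GY1 both-in/both-out from 0)
b2 |J2  (J2: bond 1 brought flow, rest push out)
b4 |J2  (common-f at J2 fixed by 1)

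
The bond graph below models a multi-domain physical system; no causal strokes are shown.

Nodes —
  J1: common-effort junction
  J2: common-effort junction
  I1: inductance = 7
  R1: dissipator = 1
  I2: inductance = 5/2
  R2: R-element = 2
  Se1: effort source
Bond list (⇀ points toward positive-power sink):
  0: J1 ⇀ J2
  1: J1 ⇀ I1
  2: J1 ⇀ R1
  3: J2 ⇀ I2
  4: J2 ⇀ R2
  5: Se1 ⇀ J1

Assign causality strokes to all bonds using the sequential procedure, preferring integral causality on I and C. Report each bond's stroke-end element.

β0 |J2
β1 |I1
β2 |R1
β3 |I2
β4 |R2
β5 |J1

#5 →J1  (Se1 (Se) sets effort on bond)
#0 →J2  (common-e at J1 fixed by 5)
#1 →I1  (J1: bond 5 brought effort, rest push out)
#2 →R1  (J1 effort already set via bond 5)
#3 →I2  (common-e at J2 fixed by 0)
#4 →R2  (common-e at J2 fixed by 0)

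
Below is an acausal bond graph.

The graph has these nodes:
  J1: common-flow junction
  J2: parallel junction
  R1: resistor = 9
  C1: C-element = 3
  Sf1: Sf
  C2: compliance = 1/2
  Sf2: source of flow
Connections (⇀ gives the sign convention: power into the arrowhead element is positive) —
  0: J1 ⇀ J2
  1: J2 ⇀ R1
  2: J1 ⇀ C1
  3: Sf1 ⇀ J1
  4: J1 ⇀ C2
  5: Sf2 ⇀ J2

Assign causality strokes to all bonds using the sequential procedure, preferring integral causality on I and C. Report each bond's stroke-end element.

bond 3 |Sf1  (Sf1 fixes flow; stroke at Sf1)
bond 5 |Sf2  (Sf2 fixes flow; stroke at Sf2)
bond 0 |J1  (common-f at J1 fixed by 3)
bond 2 |J1  (common-f at J1 fixed by 3)
bond 4 |J1  (J1: bond 3 brought flow, rest push out)
bond 1 |J2  (closing 0-jn rule on J2)

b0 →J1
b1 →J2
b2 →J1
b3 →Sf1
b4 →J1
b5 →Sf2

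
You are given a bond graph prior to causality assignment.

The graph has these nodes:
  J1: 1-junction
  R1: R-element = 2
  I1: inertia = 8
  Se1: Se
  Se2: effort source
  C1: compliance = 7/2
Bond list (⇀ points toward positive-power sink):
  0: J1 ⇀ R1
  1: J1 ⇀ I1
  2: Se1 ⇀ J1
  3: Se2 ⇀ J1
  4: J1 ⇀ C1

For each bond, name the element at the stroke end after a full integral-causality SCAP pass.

#0 stroke→J1
#1 stroke→I1
#2 stroke→J1
#3 stroke→J1
#4 stroke→J1

#2 stroke→J1  (Se1: effort source, stroke at far end)
#3 stroke→J1  (source Se2 imposes e)
#1 stroke→I1  (prefer integral on I1)
#0 stroke→J1  (common-f at J1 fixed by 1)
#4 stroke→J1  (1-jn J1 has f-setter on 1)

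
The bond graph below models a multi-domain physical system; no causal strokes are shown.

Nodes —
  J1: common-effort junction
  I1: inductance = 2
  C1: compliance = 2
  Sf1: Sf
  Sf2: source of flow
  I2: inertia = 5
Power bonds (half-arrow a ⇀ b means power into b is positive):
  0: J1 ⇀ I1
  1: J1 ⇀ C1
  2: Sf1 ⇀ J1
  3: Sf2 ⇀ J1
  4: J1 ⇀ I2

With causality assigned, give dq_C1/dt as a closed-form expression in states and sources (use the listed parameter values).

dq_C1/dt = F_Sf1 + F_Sf2 - p_I1/2 - p_I2/5

#2 →Sf1  (Sf1: flow source, stroke at near end)
#3 →Sf2  (Sf2 fixes flow; stroke at Sf2)
#0 →I1  (I1: I, integral causality)
#1 →J1  (C1: C, integral causality)
#4 →I2  (common-e at J1 fixed by 1)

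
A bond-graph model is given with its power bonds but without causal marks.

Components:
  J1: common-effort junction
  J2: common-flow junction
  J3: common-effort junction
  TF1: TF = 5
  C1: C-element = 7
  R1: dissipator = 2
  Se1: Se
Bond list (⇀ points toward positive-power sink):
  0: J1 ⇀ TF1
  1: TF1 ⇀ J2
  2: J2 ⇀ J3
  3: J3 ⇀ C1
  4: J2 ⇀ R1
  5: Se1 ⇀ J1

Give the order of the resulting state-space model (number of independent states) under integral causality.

#5 stroke at J1  (Se1: effort source, stroke at far end)
#0 stroke at TF1  (J1: bond 5 brought effort, rest push out)
#1 stroke at J2  (through TF1, causality passes straight; one stroke at TF1)
#3 stroke at J3  (C1 integral (e out))
#2 stroke at J2  (common-e at J3 fixed by 3)
#4 stroke at R1  (only one flow-in slot at J2)

1  (C1 all integral)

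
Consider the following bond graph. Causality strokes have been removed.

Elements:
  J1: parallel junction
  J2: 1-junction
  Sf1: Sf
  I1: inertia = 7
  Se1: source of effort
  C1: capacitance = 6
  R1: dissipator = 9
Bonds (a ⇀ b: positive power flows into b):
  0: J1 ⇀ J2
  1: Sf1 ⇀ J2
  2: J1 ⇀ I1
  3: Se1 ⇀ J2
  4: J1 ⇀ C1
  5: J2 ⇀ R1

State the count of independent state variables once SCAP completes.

#1 |Sf1  (Sf1: flow source, stroke at near end)
#3 |J2  (source Se1 imposes e)
#0 |J2  (J2: bond 1 brought flow, rest push out)
#5 |J2  (common-f at J2 fixed by 1)
#2 |I1  (prefer integral on I1)
#4 |J1  (J1 needs exactly one e-in)

2  (C1, I1 all integral)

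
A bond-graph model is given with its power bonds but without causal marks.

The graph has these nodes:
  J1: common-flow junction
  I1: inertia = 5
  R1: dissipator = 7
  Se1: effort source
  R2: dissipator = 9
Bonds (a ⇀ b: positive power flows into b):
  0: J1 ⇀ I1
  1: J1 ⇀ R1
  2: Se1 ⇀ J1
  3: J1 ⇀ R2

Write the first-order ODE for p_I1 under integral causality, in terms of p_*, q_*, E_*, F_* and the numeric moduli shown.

dp_I1/dt = E_Se1 - 16*p_I1/5

b2 →J1  (Se1 fixes effort; stroke away)
b0 →I1  (I1 outputs flow p/I1)
b1 →J1  (1-jn J1 has f-setter on 0)
b3 →J1  (J1: bond 0 brought flow, rest push out)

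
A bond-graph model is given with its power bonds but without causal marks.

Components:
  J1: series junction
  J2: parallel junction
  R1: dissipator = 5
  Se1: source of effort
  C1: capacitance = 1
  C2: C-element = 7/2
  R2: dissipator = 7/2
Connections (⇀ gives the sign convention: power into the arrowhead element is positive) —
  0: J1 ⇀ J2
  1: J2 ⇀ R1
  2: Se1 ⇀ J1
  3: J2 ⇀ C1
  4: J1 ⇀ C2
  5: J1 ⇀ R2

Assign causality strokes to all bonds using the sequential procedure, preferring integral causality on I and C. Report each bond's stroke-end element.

b0 stroke at J1
b1 stroke at R1
b2 stroke at J1
b3 stroke at J2
b4 stroke at J1
b5 stroke at R2

b2 |J1  (Se1 fixes effort; stroke away)
b3 |J2  (C1: C, integral causality)
b0 |J1  (J2: bond 3 brought effort, rest push out)
b1 |R1  (J2 effort already set via bond 3)
b4 |J1  (prefer integral on C2)
b5 |R2  (only one flow-in slot at J1)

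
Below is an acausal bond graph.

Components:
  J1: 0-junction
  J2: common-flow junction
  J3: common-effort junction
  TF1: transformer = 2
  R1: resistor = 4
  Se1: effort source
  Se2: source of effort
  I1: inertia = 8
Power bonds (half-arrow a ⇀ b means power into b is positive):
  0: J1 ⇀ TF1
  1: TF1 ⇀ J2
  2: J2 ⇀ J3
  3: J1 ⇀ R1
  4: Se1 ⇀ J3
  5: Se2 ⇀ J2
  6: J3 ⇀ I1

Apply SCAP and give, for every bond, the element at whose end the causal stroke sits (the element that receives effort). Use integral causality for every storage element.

b0 stroke at J1
b1 stroke at TF1
b2 stroke at J2
b3 stroke at R1
b4 stroke at J3
b5 stroke at J2
b6 stroke at I1

#4 stroke→J3  (Se1 (Se) sets effort on bond)
#5 stroke→J2  (source Se2 imposes e)
#2 stroke→J2  (common-e at J3 fixed by 4)
#6 stroke→I1  (J3: bond 4 brought effort, rest push out)
#1 stroke→TF1  (J2 needs exactly one f-in)
#0 stroke→J1  (through TF1, causality passes straight; one stroke at TF1)
#3 stroke→R1  (J1 effort already set via bond 0)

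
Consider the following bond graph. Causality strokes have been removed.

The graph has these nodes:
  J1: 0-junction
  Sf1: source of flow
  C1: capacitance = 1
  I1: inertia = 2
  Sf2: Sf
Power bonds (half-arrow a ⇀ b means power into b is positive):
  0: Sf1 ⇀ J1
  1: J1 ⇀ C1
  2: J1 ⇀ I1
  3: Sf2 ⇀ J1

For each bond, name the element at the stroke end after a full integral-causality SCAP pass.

#0 stroke→Sf1
#1 stroke→J1
#2 stroke→I1
#3 stroke→Sf2

bond 0 stroke at Sf1  (Sf1: flow source, stroke at near end)
bond 3 stroke at Sf2  (Sf2: flow source, stroke at near end)
bond 1 stroke at J1  (prefer integral on C1)
bond 2 stroke at I1  (J1: bond 1 brought effort, rest push out)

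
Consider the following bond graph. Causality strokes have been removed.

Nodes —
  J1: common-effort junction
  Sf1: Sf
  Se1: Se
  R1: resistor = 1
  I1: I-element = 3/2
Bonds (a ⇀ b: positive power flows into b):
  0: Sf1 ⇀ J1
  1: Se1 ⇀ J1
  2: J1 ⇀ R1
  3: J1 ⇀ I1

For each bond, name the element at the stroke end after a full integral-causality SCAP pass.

β0 stroke at Sf1
β1 stroke at J1
β2 stroke at R1
β3 stroke at I1

β0 |Sf1  (source Sf1 imposes f)
β1 |J1  (Se1: effort source, stroke at far end)
β2 |R1  (J1 effort already set via bond 1)
β3 |I1  (J1: bond 1 brought effort, rest push out)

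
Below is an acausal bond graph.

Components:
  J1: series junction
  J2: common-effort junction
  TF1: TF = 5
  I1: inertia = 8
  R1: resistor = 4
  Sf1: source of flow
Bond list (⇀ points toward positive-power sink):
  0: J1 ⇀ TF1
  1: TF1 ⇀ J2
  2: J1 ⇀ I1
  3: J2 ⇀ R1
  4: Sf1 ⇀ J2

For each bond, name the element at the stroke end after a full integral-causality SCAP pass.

#0 stroke at J1
#1 stroke at TF1
#2 stroke at I1
#3 stroke at J2
#4 stroke at Sf1

b4 stroke→Sf1  (source Sf1 imposes f)
b2 stroke→I1  (I1 integral (f out))
b0 stroke→J1  (J1 flow already set via bond 2)
b1 stroke→TF1  (TF1: transformer flips bond 0)
b3 stroke→J2  (J2: last free bond brings effort in)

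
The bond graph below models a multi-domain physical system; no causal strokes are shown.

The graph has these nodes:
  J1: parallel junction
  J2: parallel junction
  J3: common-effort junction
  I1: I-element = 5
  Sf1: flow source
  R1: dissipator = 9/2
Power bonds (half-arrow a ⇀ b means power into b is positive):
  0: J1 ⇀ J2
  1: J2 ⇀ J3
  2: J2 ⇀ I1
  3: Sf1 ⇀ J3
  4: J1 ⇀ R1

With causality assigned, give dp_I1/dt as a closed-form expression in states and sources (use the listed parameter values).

dp_I1/dt = 9*F_Sf1/2 - 9*p_I1/10

b3 |Sf1  (Sf1 (Sf) sets flow on bond)
b1 |J3  (closing 0-jn rule on J3)
b2 |I1  (prefer integral on I1)
b0 |J2  (only one effort-in slot at J2)
b4 |J1  (J1 needs exactly one e-in)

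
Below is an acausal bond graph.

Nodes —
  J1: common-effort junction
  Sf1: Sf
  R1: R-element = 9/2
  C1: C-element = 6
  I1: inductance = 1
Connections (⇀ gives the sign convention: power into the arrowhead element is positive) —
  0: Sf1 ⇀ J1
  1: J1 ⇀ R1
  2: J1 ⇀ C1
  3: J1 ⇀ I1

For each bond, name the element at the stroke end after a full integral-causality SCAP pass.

β0 →Sf1
β1 →R1
β2 →J1
β3 →I1

#0 →Sf1  (Sf1: flow source, stroke at near end)
#2 →J1  (C1 integral (e out))
#1 →R1  (common-e at J1 fixed by 2)
#3 →I1  (common-e at J1 fixed by 2)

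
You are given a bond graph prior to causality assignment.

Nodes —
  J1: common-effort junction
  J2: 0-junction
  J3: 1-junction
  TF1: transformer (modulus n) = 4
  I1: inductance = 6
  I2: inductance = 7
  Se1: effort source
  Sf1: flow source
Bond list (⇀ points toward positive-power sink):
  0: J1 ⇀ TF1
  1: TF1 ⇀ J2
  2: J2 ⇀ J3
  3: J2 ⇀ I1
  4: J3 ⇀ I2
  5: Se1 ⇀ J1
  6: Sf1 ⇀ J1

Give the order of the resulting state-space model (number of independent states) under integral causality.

b5 stroke at J1  (Se1 (Se) sets effort on bond)
b6 stroke at Sf1  (Sf1 (Sf) sets flow on bond)
b0 stroke at TF1  (J1: bond 5 brought effort, rest push out)
b1 stroke at J2  (TF TF1: opposite of bond 0)
b2 stroke at J3  (J2: bond 1 brought effort, rest push out)
b3 stroke at I1  (J2: bond 1 brought effort, rest push out)
b4 stroke at I2  (only one flow-in slot at J3)

2  (I1, I2 all integral)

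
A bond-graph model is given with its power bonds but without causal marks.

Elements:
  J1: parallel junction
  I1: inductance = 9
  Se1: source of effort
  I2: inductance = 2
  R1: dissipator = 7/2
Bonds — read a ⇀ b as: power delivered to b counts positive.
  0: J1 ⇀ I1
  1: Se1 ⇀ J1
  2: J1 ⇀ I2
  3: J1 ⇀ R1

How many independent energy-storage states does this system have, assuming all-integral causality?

2  (I1, I2 all integral)

b1 →J1  (Se1 (Se) sets effort on bond)
b0 →I1  (0-jn J1 has e-setter on 1)
b2 →I2  (0-jn J1 has e-setter on 1)
b3 →R1  (J1: bond 1 brought effort, rest push out)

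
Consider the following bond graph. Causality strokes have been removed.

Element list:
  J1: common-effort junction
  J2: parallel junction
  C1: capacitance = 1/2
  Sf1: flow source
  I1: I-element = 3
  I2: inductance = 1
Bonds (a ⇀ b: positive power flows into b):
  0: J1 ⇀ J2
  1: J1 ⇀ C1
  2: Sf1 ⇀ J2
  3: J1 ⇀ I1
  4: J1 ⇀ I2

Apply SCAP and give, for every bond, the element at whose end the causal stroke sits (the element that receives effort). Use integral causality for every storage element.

b0 stroke at J2
b1 stroke at J1
b2 stroke at Sf1
b3 stroke at I1
b4 stroke at I2

#2 →Sf1  (Sf1 fixes flow; stroke at Sf1)
#0 →J2  (J2 needs exactly one e-in)
#1 →J1  (C1 integral (e out))
#3 →I1  (J1 effort already set via bond 1)
#4 →I2  (common-e at J1 fixed by 1)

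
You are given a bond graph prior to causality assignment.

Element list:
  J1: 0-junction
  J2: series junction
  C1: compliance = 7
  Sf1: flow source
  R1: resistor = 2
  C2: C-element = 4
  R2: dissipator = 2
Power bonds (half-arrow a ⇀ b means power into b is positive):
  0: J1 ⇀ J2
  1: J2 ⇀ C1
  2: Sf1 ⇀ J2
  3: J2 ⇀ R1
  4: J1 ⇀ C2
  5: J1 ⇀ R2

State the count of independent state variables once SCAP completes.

bond 2 |Sf1  (Sf1 fixes flow; stroke at Sf1)
bond 0 |J2  (J2: bond 2 brought flow, rest push out)
bond 1 |J2  (J2 flow already set via bond 2)
bond 3 |J2  (J2 flow already set via bond 2)
bond 4 |J1  (prefer integral on C2)
bond 5 |R2  (0-jn J1 has e-setter on 4)

2  (C1, C2 all integral)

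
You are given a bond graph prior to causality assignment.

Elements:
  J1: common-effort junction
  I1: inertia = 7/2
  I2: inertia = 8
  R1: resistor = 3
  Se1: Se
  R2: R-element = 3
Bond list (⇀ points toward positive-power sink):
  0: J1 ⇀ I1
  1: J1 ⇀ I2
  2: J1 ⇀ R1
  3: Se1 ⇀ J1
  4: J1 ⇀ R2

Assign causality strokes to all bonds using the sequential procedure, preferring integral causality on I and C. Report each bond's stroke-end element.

bond 3 →J1  (Se1 fixes effort; stroke away)
bond 0 →I1  (J1 effort already set via bond 3)
bond 1 →I2  (0-jn J1 has e-setter on 3)
bond 2 →R1  (J1: bond 3 brought effort, rest push out)
bond 4 →R2  (J1 effort already set via bond 3)

#0 →I1
#1 →I2
#2 →R1
#3 →J1
#4 →R2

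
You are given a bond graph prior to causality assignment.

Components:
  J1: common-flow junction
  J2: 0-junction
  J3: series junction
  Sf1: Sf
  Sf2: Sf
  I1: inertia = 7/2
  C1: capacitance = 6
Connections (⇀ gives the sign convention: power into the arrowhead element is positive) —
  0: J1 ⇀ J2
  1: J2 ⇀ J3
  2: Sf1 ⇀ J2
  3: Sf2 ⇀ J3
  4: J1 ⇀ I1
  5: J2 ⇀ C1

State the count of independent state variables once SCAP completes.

2  (C1, I1 all integral)

b2 →Sf1  (Sf1: flow source, stroke at near end)
b3 →Sf2  (Sf2 fixes flow; stroke at Sf2)
b1 →J3  (J3 flow already set via bond 3)
b4 →I1  (prefer integral on I1)
b0 →J1  (J1: bond 4 brought flow, rest push out)
b5 →J2  (J2 needs exactly one e-in)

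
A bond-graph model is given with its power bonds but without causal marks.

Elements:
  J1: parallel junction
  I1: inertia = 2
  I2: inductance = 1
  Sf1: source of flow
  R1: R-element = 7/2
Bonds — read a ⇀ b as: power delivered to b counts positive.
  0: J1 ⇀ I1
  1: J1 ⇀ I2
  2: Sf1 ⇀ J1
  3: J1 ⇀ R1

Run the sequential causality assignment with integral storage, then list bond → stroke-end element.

β0 |I1
β1 |I2
β2 |Sf1
β3 |J1

#2 →Sf1  (Sf1: flow source, stroke at near end)
#0 →I1  (I1: I, integral causality)
#1 →I2  (I2 integral (f out))
#3 →J1  (J1 needs exactly one e-in)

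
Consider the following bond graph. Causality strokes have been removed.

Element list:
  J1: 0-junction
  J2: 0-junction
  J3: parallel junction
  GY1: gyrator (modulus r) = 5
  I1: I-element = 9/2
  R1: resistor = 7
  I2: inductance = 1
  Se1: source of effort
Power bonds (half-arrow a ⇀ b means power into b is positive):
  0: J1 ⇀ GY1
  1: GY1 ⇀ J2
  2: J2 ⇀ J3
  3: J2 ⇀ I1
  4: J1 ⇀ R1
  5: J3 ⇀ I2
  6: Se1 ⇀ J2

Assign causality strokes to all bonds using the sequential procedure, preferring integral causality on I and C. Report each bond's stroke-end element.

β6 →J2  (Se1 fixes effort; stroke away)
β1 →GY1  (J2 effort already set via bond 6)
β2 →J3  (J2 effort already set via bond 6)
β3 →I1  (J2: bond 6 brought effort, rest push out)
β5 →I2  (J3: bond 2 brought effort, rest push out)
β0 →GY1  (GY1 both-in/both-out from 1)
β4 →J1  (J1 needs exactly one e-in)

#0 |GY1
#1 |GY1
#2 |J3
#3 |I1
#4 |J1
#5 |I2
#6 |J2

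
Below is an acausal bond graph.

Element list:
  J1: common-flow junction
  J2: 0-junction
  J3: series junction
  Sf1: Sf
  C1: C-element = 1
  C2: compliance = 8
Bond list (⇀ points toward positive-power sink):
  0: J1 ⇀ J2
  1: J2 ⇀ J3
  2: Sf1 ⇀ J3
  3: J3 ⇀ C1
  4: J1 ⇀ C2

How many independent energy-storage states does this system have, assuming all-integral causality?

2  (C1, C2 all integral)

bond 2 stroke at Sf1  (Sf1 fixes flow; stroke at Sf1)
bond 1 stroke at J3  (1-jn J3 has f-setter on 2)
bond 3 stroke at J3  (J3: bond 2 brought flow, rest push out)
bond 0 stroke at J2  (only one effort-in slot at J2)
bond 4 stroke at J1  (J1 flow already set via bond 0)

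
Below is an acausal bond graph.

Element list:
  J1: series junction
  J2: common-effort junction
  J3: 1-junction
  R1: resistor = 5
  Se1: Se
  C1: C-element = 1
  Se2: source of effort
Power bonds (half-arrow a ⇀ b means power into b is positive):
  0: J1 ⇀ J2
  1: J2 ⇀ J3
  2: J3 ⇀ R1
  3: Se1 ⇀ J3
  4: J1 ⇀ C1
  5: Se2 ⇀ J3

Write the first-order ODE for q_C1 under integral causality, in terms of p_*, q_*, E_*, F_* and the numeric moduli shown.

dq_C1/dt = E_Se1/5 + E_Se2/5 - q_C1/5

#3 →J3  (Se1 fixes effort; stroke away)
#5 →J3  (Se2 (Se) sets effort on bond)
#4 →J1  (C1 outputs effort q/C1)
#0 →J2  (closing 1-jn rule on J1)
#1 →J3  (0-jn J2 has e-setter on 0)
#2 →R1  (J3: last free bond brings flow in)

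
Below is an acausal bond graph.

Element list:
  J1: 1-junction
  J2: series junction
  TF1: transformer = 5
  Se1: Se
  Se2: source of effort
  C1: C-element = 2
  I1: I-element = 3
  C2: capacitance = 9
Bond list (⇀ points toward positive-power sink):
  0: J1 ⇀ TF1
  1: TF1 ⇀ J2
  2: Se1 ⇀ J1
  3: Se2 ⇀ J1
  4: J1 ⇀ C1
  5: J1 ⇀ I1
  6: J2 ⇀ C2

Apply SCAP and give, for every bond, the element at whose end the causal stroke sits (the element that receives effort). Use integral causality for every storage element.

b2 stroke→J1  (Se1: effort source, stroke at far end)
b3 stroke→J1  (Se2 (Se) sets effort on bond)
b4 stroke→J1  (prefer integral on C1)
b5 stroke→I1  (I1: I, integral causality)
b0 stroke→J1  (1-jn J1 has f-setter on 5)
b1 stroke→TF1  (through TF1, causality passes straight; one stroke at TF1)
b6 stroke→J2  (J2: bond 1 brought flow, rest push out)

#0 |J1
#1 |TF1
#2 |J1
#3 |J1
#4 |J1
#5 |I1
#6 |J2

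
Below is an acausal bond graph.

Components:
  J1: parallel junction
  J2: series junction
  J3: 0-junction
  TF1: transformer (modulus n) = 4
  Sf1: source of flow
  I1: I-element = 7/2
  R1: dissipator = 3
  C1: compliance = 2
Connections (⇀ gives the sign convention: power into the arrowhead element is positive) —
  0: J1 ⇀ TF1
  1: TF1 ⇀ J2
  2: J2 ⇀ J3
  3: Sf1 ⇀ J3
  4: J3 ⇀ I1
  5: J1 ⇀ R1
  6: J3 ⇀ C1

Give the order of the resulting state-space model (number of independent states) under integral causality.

2  (C1, I1 all integral)

#3 stroke→Sf1  (Sf1: flow source, stroke at near end)
#4 stroke→I1  (I1 integral (f out))
#6 stroke→J3  (C1: C, integral causality)
#2 stroke→J2  (J3: bond 6 brought effort, rest push out)
#1 stroke→TF1  (J2 needs exactly one f-in)
#0 stroke→J1  (TF1 one-in-one-out from 1)
#5 stroke→R1  (common-e at J1 fixed by 0)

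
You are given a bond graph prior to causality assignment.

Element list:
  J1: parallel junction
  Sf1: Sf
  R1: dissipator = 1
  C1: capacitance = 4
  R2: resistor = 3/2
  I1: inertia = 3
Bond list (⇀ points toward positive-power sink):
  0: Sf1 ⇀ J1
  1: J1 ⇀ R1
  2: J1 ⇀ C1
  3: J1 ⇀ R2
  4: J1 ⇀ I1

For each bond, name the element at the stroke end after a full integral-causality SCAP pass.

β0 stroke at Sf1
β1 stroke at R1
β2 stroke at J1
β3 stroke at R2
β4 stroke at I1

b0 →Sf1  (source Sf1 imposes f)
b2 →J1  (prefer integral on C1)
b1 →R1  (common-e at J1 fixed by 2)
b3 →R2  (J1: bond 2 brought effort, rest push out)
b4 →I1  (J1: bond 2 brought effort, rest push out)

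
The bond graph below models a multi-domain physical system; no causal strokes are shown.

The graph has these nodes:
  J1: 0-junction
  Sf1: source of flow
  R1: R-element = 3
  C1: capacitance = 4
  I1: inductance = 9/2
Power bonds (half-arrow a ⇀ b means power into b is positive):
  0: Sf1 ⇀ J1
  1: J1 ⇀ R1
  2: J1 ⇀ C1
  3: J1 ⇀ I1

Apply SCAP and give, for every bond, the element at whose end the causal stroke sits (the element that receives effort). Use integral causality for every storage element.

bond 0 |Sf1  (Sf1 (Sf) sets flow on bond)
bond 2 |J1  (C1: C, integral causality)
bond 1 |R1  (J1 effort already set via bond 2)
bond 3 |I1  (0-jn J1 has e-setter on 2)

b0 stroke→Sf1
b1 stroke→R1
b2 stroke→J1
b3 stroke→I1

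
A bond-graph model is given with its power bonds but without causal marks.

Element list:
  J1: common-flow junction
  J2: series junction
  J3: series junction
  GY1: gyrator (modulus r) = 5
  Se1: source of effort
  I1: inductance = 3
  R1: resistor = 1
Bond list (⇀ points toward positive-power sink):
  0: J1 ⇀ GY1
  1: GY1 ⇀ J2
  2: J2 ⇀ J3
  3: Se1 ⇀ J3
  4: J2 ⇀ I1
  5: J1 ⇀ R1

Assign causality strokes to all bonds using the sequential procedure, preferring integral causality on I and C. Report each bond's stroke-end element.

b3 stroke at J3  (Se1 fixes effort; stroke away)
b2 stroke at J2  (J3 needs exactly one f-in)
b4 stroke at I1  (I1 outputs flow p/I1)
b1 stroke at J2  (J2 flow already set via bond 4)
b0 stroke at J1  (GY1: gyrator matches bond 1)
b5 stroke at R1  (J1 needs exactly one f-in)

b0 →J1
b1 →J2
b2 →J2
b3 →J3
b4 →I1
b5 →R1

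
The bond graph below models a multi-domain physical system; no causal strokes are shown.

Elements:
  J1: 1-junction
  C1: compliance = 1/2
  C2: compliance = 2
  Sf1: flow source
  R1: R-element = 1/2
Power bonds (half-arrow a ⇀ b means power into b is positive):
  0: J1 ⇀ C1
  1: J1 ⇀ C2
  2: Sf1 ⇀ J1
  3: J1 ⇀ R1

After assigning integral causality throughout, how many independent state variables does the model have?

2  (C1, C2 all integral)

β2 |Sf1  (Sf1: flow source, stroke at near end)
β0 |J1  (J1: bond 2 brought flow, rest push out)
β1 |J1  (J1 flow already set via bond 2)
β3 |J1  (J1 flow already set via bond 2)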